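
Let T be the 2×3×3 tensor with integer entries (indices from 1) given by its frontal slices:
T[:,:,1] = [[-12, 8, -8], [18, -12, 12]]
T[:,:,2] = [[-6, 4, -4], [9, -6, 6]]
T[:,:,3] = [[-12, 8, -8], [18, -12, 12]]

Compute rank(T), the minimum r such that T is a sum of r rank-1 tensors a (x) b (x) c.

Lower bound: T ≠ 0 (e.g. T[1,1,1] = -12), so rank(T) ≥ 1.
Upper bound: if T = a (x) b (x) c then every fibre of T is a multiple of the corresponding factor, so read the factors off the fibres through the nonzero entry T[1,1,1] = -12.
The mode-1 fibre T[:,1,1] = [-12, 18] gives a = [2, -3] (primitive direction); the mode-2 fibre T[1,:,1] = [-12, 8, -8] gives b = [3, -2, 2]; then c[k] = T[1,1,k] / (a[1]·b[1]) = [-12, -6, -12] / 6 = [-2, -1, -2].
Expanding [2, -3] (x) [3, -2, 2] (x) [-2, -1, -2] reproduces all 18 entries of T, so T = [2, -3] (x) [3, -2, 2] (x) [-2, -1, -2] and rank(T) ≤ 1.
These bounds meet, so rank(T) = 1.
Check entry T[2,1,3] = 18: (-3)·(3)·(-2) = 18.

1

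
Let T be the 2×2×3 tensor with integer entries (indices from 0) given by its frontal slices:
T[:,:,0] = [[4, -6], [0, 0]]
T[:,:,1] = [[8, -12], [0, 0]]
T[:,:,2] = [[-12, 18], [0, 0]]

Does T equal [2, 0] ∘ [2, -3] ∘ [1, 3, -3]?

Reconstruct entry (0,0,1) from the claimed factors: Σₗ aₗ[0]bₗ[0]cₗ[1] = (2)·(2)·(3) = 12, but T[0,0,1] = 8. The claim is false.

No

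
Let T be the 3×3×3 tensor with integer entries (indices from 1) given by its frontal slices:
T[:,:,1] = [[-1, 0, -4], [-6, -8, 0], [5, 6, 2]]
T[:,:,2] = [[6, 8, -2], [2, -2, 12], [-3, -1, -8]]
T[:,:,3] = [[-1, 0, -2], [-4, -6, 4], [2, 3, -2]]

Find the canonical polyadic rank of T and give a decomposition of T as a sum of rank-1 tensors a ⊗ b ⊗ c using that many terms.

Lower bound: the mode-3 unfolding of T (rows indexed by k, columns by (i,j) = (1,1), (1,2), (1,3), (2,1), (2,2), (2,3), (3,1), (3,2), (3,3)) is [[-1, 0, -4, -6, -8, 0, 5, 6, 2], [6, 8, -2, 2, -2, 12, -3, -1, -8], [-1, 0, -2, -4, -6, 4, 2, 3, -2]].
There the 3×3 minor on rows k ∈ {1, 2, 3}, columns (i,j) ∈ {(1,1), (1,2), (1,3)} is det [[-1, 0, -4], [6, 8, -2], [-1, 0, -2]] = -16 ≠ 0, so this unfolding has rank ≥ 3; CP rank is at least every unfolding rank, so rank(T) ≥ 3. (Flattening ranks never certify an upper bound on CP rank; for that we must actually write T with 3 rank-1 terms.)
Upper bound: T is a sum of 3 rank-1 terms, T = (1, -2, 1) ⊗ (1, 2, -2) ⊗ (1, 2, 1) + (1, 2, -2) ⊗ (1, 1, 1) ⊗ (-2, 2, 0) + (2, 2, -1) ⊗ (1, 1, 0) ⊗ (0, 1, -1) (written with every a and b primitive with positive leading entry and the scale carried by c; CP decompositions are not unique, and this one is verified by expanding entrywise), so rank(T) ≤ 3.
These bounds meet, so rank(T) = 3.

rank(T) = 3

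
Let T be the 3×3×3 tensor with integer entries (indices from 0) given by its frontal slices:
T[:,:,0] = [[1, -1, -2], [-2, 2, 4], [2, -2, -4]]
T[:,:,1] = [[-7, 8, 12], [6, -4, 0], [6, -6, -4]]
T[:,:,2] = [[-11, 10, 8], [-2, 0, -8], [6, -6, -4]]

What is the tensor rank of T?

Lower bound: the mode-2 unfolding of T (rows indexed by j, columns by (i,k) = (0,0), (0,1), (0,2), (1,0), (1,1), (1,2), (2,0), (2,1), (2,2)) is [[1, -7, -11, -2, 6, -2, 2, 6, 6], [-1, 8, 10, 2, -4, 0, -2, -6, -6], [-2, 12, 8, 4, 0, -8, -4, -4, -4]].
There the 3×3 minor on rows j ∈ {0, 1, 2}, columns (i,k) ∈ {(0,0), (0,1), (0,2)} is det [[1, -7, -11], [-1, 8, 10], [-2, 12, 8]] = -16 ≠ 0, so this unfolding has rank ≥ 3; CP rank is at least every unfolding rank, so rank(T) ≥ 3. (Unfolding ranks only ever bound the CP rank from below — rank(T) can be strictly larger than all of them — so the matching upper bound has to come from an explicit 3-term decomposition.)
Upper bound: T is a sum of 3 rank-1 terms, T = [1, -2, 2] ⊗ [1, -1, -2] ⊗ [1, -1, -1] + [1, 0, -1] ⊗ [1, -1, -1] ⊗ [0, -8, -8] + [1, 2, 0] ⊗ [2, -1, 2] ⊗ [0, 1, -1] (one valid choice — decompositions are not unique — normalised so each a, b is primitive with positive first nonzero entry; check it by expanding all entries), so rank(T) ≤ 3.
These bounds meet, so rank(T) = 3.

3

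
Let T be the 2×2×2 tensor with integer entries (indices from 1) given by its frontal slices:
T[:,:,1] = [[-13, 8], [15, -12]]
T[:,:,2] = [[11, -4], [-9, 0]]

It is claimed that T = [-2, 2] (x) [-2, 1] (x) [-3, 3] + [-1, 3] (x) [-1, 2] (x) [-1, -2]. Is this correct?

Reconstruct entry (1,1,2) from the claimed factors: Σₗ aₗ[1]bₗ[1]cₗ[2] = (-2)·(-2)·(3) + (-1)·(-1)·(-2) = 10, but T[1,1,2] = 11. The claim is false.

No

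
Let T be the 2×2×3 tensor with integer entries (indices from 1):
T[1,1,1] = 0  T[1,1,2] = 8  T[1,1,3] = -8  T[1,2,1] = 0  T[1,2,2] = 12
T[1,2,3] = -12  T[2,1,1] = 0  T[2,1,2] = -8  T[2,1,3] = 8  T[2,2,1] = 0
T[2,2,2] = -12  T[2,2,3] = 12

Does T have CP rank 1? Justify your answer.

Yes

If T = a ⊗ b ⊗ c then every fibre of T is a multiple of the corresponding factor, so read the factors off the fibres through the nonzero entry T[1,1,2] = 8.
The mode-1 fibre T[:,1,2] = [8, -8] gives a = [1, -1] (primitive direction); the mode-2 fibre T[1,:,2] = [8, 12] gives b = [2, 3]; then c[k] = T[1,1,k] / (a[1]·b[1]) = [0, 8, -8] / 2 = [0, 4, -4].
Expanding [1, -1] ⊗ [2, 3] ⊗ [0, 4, -4] reproduces all 12 entries of T, so T = [1, -1] ⊗ [2, 3] ⊗ [0, 4, -4] and rank(T) ≤ 1.
Equivalently every frontal slice T[:,:,k] is c[k] times the rank-1 matrix [1, -1] ⊗ [2, 3]. So T has rank 1 (it is nonzero).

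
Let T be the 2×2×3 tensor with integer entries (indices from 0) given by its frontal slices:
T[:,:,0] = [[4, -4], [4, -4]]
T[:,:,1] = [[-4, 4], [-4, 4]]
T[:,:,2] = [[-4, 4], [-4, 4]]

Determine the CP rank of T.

1

Lower bound: T ≠ 0 (e.g. T[0,0,0] = 4), so rank(T) ≥ 1.
Upper bound: if T = a ⊗ b ⊗ c then every fibre of T is a multiple of the corresponding factor, so read the factors off the fibres through the nonzero entry T[0,0,0] = 4.
The mode-1 fibre T[:,0,0] = [4, 4] gives a = [1, 1] (primitive direction); the mode-2 fibre T[0,:,0] = [4, -4] gives b = [1, -1]; then c[k] = T[0,0,k] / (a[0]·b[0]) = [4, -4, -4] / 1 = [4, -4, -4].
Expanding [1, 1] ⊗ [1, -1] ⊗ [4, -4, -4] reproduces all 12 entries of T, so T = [1, 1] ⊗ [1, -1] ⊗ [4, -4, -4] and rank(T) ≤ 1.
These bounds meet, so rank(T) = 1.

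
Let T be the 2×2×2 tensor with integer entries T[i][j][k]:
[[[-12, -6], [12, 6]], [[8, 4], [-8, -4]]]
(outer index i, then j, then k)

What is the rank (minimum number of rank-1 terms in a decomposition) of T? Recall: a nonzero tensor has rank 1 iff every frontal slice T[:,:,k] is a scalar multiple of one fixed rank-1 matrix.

Lower bound: T ≠ 0 (e.g. T[0,0,0] = -12), so rank(T) ≥ 1.
Upper bound: the mode-1 fibre T[:,0,0] = [-12, 8] gives a = [3, -2] (primitive direction); the mode-2 fibre T[0,:,0] = [-12, 12] gives b = [1, -1]; then c[k] = T[0,0,k] / (a[0]·b[0]) = [-12, -6] / 3 = [-4, -2].
Expanding [3, -2] ⊗ [1, -1] ⊗ [-4, -2] reproduces all 8 entries of T, so T = [3, -2] ⊗ [1, -1] ⊗ [-4, -2] and rank(T) ≤ 1.
These bounds meet, so rank(T) = 1.

1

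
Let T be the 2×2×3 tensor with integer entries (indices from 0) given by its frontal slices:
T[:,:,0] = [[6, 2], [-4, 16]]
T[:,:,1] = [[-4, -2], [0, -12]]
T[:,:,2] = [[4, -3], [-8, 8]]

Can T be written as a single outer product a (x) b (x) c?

The mode-3 unfolding of T (rows indexed by k, columns by (i,j) = (0,0), (0,1), (1,0), (1,1)) is [[6, 2, -4, 16], [-4, -2, 0, -12], [4, -3, -8, 8]].
There the 3×3 minor on rows k ∈ {0, 1, 2}, columns (i,j) ∈ {(0,0), (0,1), (1,0)} is det [[6, 2, -4], [-4, -2, 0], [4, -3, -8]] = -48 ≠ 0, so this unfolding has rank ≥ 3; CP rank is at least every unfolding rank, so rank(T) ≥ 3.
In particular rank(T) ≥ 3 > 1, so T is not rank-1.

No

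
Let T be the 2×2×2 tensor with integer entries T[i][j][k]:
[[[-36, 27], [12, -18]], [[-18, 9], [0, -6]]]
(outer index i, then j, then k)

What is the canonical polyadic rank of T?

2

Lower bound: in the mode-1 unfolding of T (rows indexed by i, columns by (j,k)) the 2×2 minor on rows i ∈ {0, 1}, columns (j,k) ∈ {(0,0), (0,1)} is det [[-36, 27], [-18, 9]] = 162 ≠ 0, so that unfolding has rank ≥ 2 and hence rank(T) ≥ 2 (CP rank is at least every unfolding rank, though it can be larger).
Upper bound: with S_k = T[:,:,k], the two rank-1 terms a₁b₁ᵀ, a₂b₂ᵀ are the rank-1 members of the pencil x·S₀ + y·S₁.
det(x·S₀ + y·S₁) is 216·x² − 216·xy = 216·(x − y)(x), vanishing at (x:y) = (1:1) and (0:1).
M₁ = S₀ + S₁ = [[-9, -6], [-9, -6]] = (-3)·[1, 1][3, 2]ᵀ and M₂ = S₁ = [[27, -18], [9, -6]] = 3·[3, 1][3, -2]ᵀ, so take a₁ = [1, 1], b₁ = [3, 2], a₂ = [3, 1], b₂ = [3, -2].
Each slice is an integer combination of E₁ = a₁b₁ᵀ and E₂ = a₂b₂ᵀ: S₀ = −3·E₁ − 3·E₂, S₁ = 3·E₂; reading off coefficients, c₁ = [-3, 0] and c₂ = [-3, 3].
Hence T = [1, 1] ⊗ [3, 2] ⊗ [-3, 0] + [3, 1] ⊗ [3, -2] ⊗ [-3, 3], so rank(T) ≤ 2.
These bounds meet, so rank(T) = 2.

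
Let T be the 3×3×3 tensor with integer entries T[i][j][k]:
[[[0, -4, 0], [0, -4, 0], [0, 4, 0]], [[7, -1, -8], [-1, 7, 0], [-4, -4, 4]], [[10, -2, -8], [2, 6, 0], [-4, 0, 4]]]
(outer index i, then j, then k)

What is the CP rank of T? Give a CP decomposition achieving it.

rank(T) = 3

Lower bound: the mode-1 unfolding of T (rows indexed by i, columns by (j,k) = (0,0), (0,1), (0,2), (1,0), (1,1), (1,2), (2,0), (2,1), (2,2)) is [[0, -4, 0, 0, -4, 0, 0, 4, 0], [7, -1, -8, -1, 7, 0, -4, -4, 4], [10, -2, -8, 2, 6, 0, -4, 0, 4]].
There the 3×3 minor on rows i ∈ {0, 1, 2}, columns (j,k) ∈ {(0,0), (0,1), (0,2)} is det [[0, -4, 0], [7, -1, -8], [10, -2, -8]] = 96 ≠ 0, so this unfolding has rank ≥ 3; CP rank is at least every unfolding rank, so rank(T) ≥ 3. (This is only a lower bound: in general the CP rank may exceed every unfolding rank, so we still need to exhibit 3 rank-1 terms summing to T.)
Upper bound: T is a sum of 3 rank-1 terms, T = (0, 1, -2) (x) (1, 1, 0) (x) (-1, -1, 0) + (0, 1, 1) (x) (2, 0, -1) (x) (4, -4, -4) + (1, -2, -1) (x) (1, 1, -1) (x) (0, -4, 0) (written with every a and b primitive with positive leading entry and the scale carried by c; CP decompositions are not unique, and this one is verified by expanding entrywise), so rank(T) ≤ 3.
These bounds meet, so rank(T) = 3.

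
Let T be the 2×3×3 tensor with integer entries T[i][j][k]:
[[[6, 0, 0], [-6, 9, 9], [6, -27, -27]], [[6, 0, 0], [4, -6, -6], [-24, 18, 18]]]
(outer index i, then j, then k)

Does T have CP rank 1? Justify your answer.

The mode-2 unfolding of T (rows indexed by j, columns by (i,k) = (0,0), (0,1), (0,2), (1,0), (1,1), (1,2)) is [[6, 0, 0, 6, 0, 0], [-6, 9, 9, 4, -6, -6], [6, -27, -27, -24, 18, 18]].
There the 2×2 minor on rows j ∈ {0, 1}, columns (i,k) ∈ {(0,0), (0,1)} is det [[6, 0], [-6, 9]] = 54 ≠ 0, so this unfolding has rank ≥ 2; CP rank is at least every unfolding rank, so rank(T) ≥ 2.
In particular rank(T) ≥ 2 > 1, so T is not rank-1.

No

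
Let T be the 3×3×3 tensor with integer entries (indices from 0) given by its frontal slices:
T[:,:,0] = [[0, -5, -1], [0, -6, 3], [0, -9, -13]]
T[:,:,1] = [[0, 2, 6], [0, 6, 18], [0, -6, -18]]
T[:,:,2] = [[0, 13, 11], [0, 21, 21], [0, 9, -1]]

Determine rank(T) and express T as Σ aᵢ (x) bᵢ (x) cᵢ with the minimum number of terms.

rank(T) = 2

Lower bound: the mode-2 unfolding of T (rows indexed by j, columns by (i,k) = (0,0), (0,1), (0,2), (1,0), (1,1), (1,2), (2,0), (2,1), (2,2)) is [[0, 0, 0, 0, 0, 0, 0, 0, 0], [-5, 2, 13, -6, 6, 21, -9, -6, 9], [-1, 6, 11, 3, 18, 21, -13, -18, -1]].
There the 2×2 minor on rows j ∈ {1, 2}, columns (i,k) ∈ {(0,0), (0,1)} is det [[-5, 2], [-1, 6]] = -28 ≠ 0, so this unfolding has rank ≥ 2; CP rank is at least every unfolding rank, so rank(T) ≥ 2. (This is only a lower bound: in general the CP rank may exceed every unfolding rank, so we still need to exhibit 2 rank-1 terms summing to T.)
Upper bound — finding two terms. Write S_k = T[:,:,k] for the frontal slices: S₀ = [[0, -5, -1], [0, -6, 3], [0, -9, -13]], S₁ = [[0, 2, 6], [0, 6, 18], [0, -6, -18]], S₂ = [[0, 13, 11], [0, 21, 21], [0, 9, -1]].
If T = a₁ (x) b₁ (x) c₁ + a₂ (x) b₂ (x) c₂ then each S_k = c₁[k]·a₁b₁ᵀ + c₂[k]·a₂b₂ᵀ. S₀ and S₁ are linearly independent, so a₁b₁ᵀ and a₂b₂ᵀ must span the same plane of matrices: they are the rank-1 matrices of the form x·S₀ + y·S₁.
The 2×2 minor of x·S₀ + y·S₁ on rows {0,1}, columns {1,2} is −21·x² − 42·xy = (-21)·(x + 2·y)(x), vanishing at (x:y) = (2:-1) and (0:1).
M₁ = 2·S₀ − S₁ = [[0, -12, -8], [0, -18, -12], [0, -12, -8]] = (-2)·[2, 3, 2][0, 3, 2]ᵀ and M₂ = S₁ = [[0, 2, 6], [0, 6, 18], [0, -6, -18]] = 2·[1, 3, -3][0, 1, 3]ᵀ, so take a₁ = [2, 3, 2], b₁ = [0, 3, 2], a₂ = [1, 3, -3], b₂ = [0, 1, 3].
Each slice is an integer combination of E₁ = a₁b₁ᵀ and E₂ = a₂b₂ᵀ: S₀ = −E₁ + E₂, S₁ = 2·E₂, S₂ = 2·E₁ + E₂; reading off coefficients, c₁ = [-1, 0, 2] and c₂ = [1, 2, 1].
Hence T = [2, 3, 2] (x) [0, 3, 2] (x) [-1, 0, 2] + [1, 3, -3] (x) [0, 1, 3] (x) [1, 2, 1], so rank(T) ≤ 2.
These bounds meet, so rank(T) = 2.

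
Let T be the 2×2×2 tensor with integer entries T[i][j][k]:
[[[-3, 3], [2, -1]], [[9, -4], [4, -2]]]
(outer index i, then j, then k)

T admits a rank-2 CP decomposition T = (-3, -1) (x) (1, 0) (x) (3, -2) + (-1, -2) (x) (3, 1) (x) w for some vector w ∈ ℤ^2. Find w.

w = (-2, 1)

Subtract the known terms from T to get the rank-1 residual R = (-1, -2) (x) (3, 1) (x) w, so R[i,j,k] = a[i]·b[j]·w[k]. Pick indices with nonzero a[0]·b[0] = (-1)·(3) = -3. Only the fibre through (0,0,·) is needed: R[0,0,:] = T[0,0,:] − Σₗ aₗ[0]bₗ[0]cₗ = [-3, 3] − (-3)·(1)·(3, -2) = [6, -3]. Then w[k] = R[0,0,k] / -3 for each k, giving w = [6, -3] / -3 = (-2, 1).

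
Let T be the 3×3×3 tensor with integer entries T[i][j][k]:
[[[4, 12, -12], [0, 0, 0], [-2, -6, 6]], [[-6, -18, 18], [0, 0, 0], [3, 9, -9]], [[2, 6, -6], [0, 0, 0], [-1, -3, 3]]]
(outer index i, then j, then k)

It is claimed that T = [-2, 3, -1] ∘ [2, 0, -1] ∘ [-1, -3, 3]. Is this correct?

Reconstruct entrywise from the claimed factors. For example, T[0,0,0] = 4 and Σₗ aₗ[0]bₗ[0]cₗ[0] = (-2)·(2)·(-1) = 4; checking all 27 entries, every one matches. The claim holds.

Yes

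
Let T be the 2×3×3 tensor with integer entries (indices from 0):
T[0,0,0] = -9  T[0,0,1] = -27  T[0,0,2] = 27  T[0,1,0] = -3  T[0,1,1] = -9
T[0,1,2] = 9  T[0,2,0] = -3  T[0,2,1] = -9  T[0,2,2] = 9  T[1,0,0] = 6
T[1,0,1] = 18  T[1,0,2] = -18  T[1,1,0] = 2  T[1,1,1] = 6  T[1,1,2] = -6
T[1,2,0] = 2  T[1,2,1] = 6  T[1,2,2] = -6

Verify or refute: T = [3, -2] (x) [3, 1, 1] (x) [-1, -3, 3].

Yes

Reconstruct entrywise from the claimed factors. For example, T[0,2,2] = 9 and Σₗ aₗ[0]bₗ[2]cₗ[2] = (3)·(1)·(3) = 9; checking all 18 entries, every one matches. The claim holds.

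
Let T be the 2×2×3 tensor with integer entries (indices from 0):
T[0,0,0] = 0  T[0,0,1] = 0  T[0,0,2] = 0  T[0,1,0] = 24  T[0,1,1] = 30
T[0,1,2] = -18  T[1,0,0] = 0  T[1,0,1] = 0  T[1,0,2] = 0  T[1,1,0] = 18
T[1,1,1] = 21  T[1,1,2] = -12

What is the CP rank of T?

Lower bound: the mode-3 unfolding of T (rows indexed by k, columns by (i,j) = (0,0), (0,1), (1,0), (1,1)) is [[0, 24, 0, 18], [0, 30, 0, 21], [0, -18, 0, -12]].
There the 2×2 minor on rows k ∈ {0, 1}, columns (i,j) ∈ {(0,1), (1,1)} is det [[24, 18], [30, 21]] = -36 ≠ 0, so this unfolding has rank ≥ 2; CP rank is at least every unfolding rank, so rank(T) ≥ 2. (Flattening ranks never certify an upper bound on CP rank; for that we must actually write T with 2 rank-1 terms.)
Upper bound — finding two terms. Every mode-2 slice of T is a multiple of one matrix: T[:,j,:] = b[j]·M with b = [0, 1] and M = [[24, 30, -18], [18, 21, -12]] (rows indexed by i, columns by k). So it suffices to write M as a sum of two rank-1 matrices.
Splitting M by its rows (i = 0, 1), M = [1, 0][24, 30, -18]ᵀ + [0, 1][18, 21, -12]ᵀ.
Hence T = [1, 0] ⊗ [0, 1] ⊗ [24, 30, -18] + [0, 1] ⊗ [0, 1] ⊗ [18, 21, -12], so rank(T) ≤ 2.
These bounds meet, so rank(T) = 2.

2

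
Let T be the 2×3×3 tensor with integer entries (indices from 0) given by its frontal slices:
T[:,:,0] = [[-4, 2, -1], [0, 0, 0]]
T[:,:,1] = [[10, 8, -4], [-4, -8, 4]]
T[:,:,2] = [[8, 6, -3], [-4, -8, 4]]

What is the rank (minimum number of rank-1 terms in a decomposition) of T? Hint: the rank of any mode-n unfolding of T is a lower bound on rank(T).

3

Lower bound: the mode-3 unfolding of T (rows indexed by k, columns by (i,j) = (0,0), (0,1), (0,2), (1,0), (1,1), (1,2)) is [[-4, 2, -1, 0, 0, 0], [10, 8, -4, -4, -8, 4], [8, 6, -3, -4, -8, 4]].
There the 3×3 minor on rows k ∈ {0, 1, 2}, columns (i,j) ∈ {(0,0), (0,1), (1,0)} is det [[-4, 2, 0], [10, 8, -4], [8, 6, -4]] = 48 ≠ 0, so this unfolding has rank ≥ 3; CP rank is at least every unfolding rank, so rank(T) ≥ 3. (This is only a lower bound: in general the CP rank may exceed every unfolding rank, so we still need to exhibit 3 rank-1 terms summing to T.)
Upper bound: T is a sum of 3 rank-1 terms, T = [1, -1] (x) [1, 2, -1] (x) [0, 4, 4] + [1, 0] (x) [1, -2, 1] (x) [-2, 2, 2] + [1, 0] (x) [2, 2, -1] (x) [-1, 2, 1] (written with every a and b primitive with positive leading entry and the scale carried by c; CP decompositions are not unique, and this one is verified by expanding entrywise), so rank(T) ≤ 3.
These bounds meet, so rank(T) = 3.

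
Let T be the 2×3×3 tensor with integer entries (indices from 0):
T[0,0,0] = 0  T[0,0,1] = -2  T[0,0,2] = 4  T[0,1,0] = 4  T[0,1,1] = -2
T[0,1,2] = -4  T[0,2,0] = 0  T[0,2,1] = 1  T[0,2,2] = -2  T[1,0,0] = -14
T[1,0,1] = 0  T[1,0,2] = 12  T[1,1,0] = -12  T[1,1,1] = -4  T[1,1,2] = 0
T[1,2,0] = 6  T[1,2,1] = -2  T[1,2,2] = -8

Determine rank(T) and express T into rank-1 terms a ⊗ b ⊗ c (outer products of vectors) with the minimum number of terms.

Lower bound: the mode-2 unfolding of T (rows indexed by j, columns by (i,k) = (0,0), (0,1), (0,2), (1,0), (1,1), (1,2)) is [[0, -2, 4, -14, 0, 12], [4, -2, -4, -12, -4, 0], [0, 1, -2, 6, -2, -8]].
There the 3×3 minor on rows j ∈ {0, 1, 2}, columns (i,k) ∈ {(0,0), (0,1), (1,0)} is det [[0, -2, -14], [4, -2, -12], [0, 1, 6]] = -8 ≠ 0, so this unfolding has rank ≥ 3; CP rank is at least every unfolding rank, so rank(T) ≥ 3. (Flattening ranks never certify an upper bound on CP rank; for that we must actually write T with 3 rank-1 terms.)
Upper bound: T is a sum of 3 rank-1 terms, T = [0, 1] ⊗ [1, 2, 0] ⊗ [-2, -4, -4] + [1, -2] ⊗ [2, 2, -1] ⊗ [2, -1, -2] + [1, 1] ⊗ [2, 0, -1] ⊗ [-2, 0, 4] (one valid choice — decompositions are not unique — normalised so each a, b is primitive with positive first nonzero entry; check it by expanding all entries), so rank(T) ≤ 3.
These bounds meet, so rank(T) = 3.
Check entry T[1,1,0] = -12: (1)·(2)·(-2) + (-2)·(2)·(2) + (1)·(0)·(-2) = -12.

rank(T) = 3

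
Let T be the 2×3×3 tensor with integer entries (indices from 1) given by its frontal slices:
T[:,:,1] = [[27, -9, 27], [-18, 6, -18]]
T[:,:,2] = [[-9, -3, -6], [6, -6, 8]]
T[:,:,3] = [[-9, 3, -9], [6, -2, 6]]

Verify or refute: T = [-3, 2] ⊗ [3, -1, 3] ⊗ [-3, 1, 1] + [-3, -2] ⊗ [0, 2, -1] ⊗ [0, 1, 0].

Yes

Reconstruct entrywise from the claimed factors. For example, T[1,3,3] = -9 and Σₗ aₗ[1]bₗ[3]cₗ[3] = (-3)·(3)·(1) + (-3)·(-1)·(0) = -9; checking all 18 entries, every one matches. The claim holds.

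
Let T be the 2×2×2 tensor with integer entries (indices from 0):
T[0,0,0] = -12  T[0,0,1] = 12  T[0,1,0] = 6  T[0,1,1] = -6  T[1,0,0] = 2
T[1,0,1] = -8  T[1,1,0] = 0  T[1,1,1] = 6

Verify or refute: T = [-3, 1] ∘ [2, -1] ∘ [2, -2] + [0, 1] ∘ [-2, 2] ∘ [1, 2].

Reconstruct entrywise from the claimed factors. For example, T[0,0,0] = -12 and Σₗ aₗ[0]bₗ[0]cₗ[0] = (-3)·(2)·(2) + (0)·(-2)·(1) = -12; checking all 8 entries, every one matches. The claim holds.

Yes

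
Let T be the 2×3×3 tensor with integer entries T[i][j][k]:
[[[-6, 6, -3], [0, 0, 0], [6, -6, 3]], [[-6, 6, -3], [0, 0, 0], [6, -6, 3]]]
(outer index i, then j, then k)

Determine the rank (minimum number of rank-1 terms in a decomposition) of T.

Lower bound: T ≠ 0 (e.g. T[0,0,0] = -6), so rank(T) ≥ 1.
Upper bound: the mode-1 fibre T[:,0,0] = [-6, -6] gives a = [1, 1] (primitive direction); the mode-2 fibre T[0,:,0] = [-6, 0, 6] gives b = [1, 0, -1]; then c[k] = T[0,0,k] / (a[0]·b[0]) = [-6, 6, -3] / 1 = [-6, 6, -3].
Expanding [1, 1] ∘ [1, 0, -1] ∘ [-6, 6, -3] reproduces all 18 entries of T, so T = [1, 1] ∘ [1, 0, -1] ∘ [-6, 6, -3] and rank(T) ≤ 1.
These bounds meet, so rank(T) = 1.

1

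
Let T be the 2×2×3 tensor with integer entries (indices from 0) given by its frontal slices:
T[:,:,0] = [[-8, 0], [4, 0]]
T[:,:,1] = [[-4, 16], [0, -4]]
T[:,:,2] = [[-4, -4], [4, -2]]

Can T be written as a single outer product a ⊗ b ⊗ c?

The mode-3 unfolding of T (rows indexed by k, columns by (i,j) = (0,0), (0,1), (1,0), (1,1)) is [[-8, 0, 4, 0], [-4, 16, 0, -4], [-4, -4, 4, -2]].
There the 3×3 minor on rows k ∈ {0, 1, 2}, columns (i,j) ∈ {(0,0), (0,1), (1,0)} is det [[-8, 0, 4], [-4, 16, 0], [-4, -4, 4]] = -192 ≠ 0, so this unfolding has rank ≥ 3; CP rank is at least every unfolding rank, so rank(T) ≥ 3.
In particular rank(T) ≥ 3 > 1, so T is not rank-1.

No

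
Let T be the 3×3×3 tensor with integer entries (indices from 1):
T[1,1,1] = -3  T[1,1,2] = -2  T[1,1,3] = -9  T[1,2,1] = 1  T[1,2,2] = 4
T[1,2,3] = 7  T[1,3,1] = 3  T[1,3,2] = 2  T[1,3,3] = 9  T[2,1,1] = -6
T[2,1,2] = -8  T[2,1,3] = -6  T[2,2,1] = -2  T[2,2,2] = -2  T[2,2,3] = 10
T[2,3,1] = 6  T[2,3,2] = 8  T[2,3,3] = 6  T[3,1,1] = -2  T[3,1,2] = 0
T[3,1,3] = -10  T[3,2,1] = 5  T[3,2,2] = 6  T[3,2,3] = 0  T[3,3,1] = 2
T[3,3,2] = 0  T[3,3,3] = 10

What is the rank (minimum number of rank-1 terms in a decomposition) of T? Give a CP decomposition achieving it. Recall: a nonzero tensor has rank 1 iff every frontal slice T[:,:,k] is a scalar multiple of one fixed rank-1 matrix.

Lower bound: the mode-3 unfolding of T (rows indexed by k, columns by (i,j) = (1,1), (1,2), (1,3), (2,1), (2,2), (2,3), (3,1), (3,2), (3,3)) is [[-3, 1, 3, -6, -2, 6, -2, 5, 2], [-2, 4, 2, -8, -2, 8, 0, 6, 0], [-9, 7, 9, -6, 10, 6, -10, 0, 10]].
There the 3×3 minor on rows k ∈ {1, 2, 3}, columns (i,j) ∈ {(1,1), (1,2), (2,1)} is det [[-3, 1, -6], [-2, 4, -8], [-9, 7, -6]] = -168 ≠ 0, so this unfolding has rank ≥ 3; CP rank is at least every unfolding rank, so rank(T) ≥ 3. (This is only a lower bound: in general the CP rank may exceed every unfolding rank, so we still need to exhibit 3 rank-1 terms summing to T.)
Upper bound: T is a sum of 3 rank-1 terms, T = (1, -2, 2) ⊗ (1, 1, -1) ⊗ (1, 2, -1) + (1, 1, 1) ⊗ (2, -1, -2) ⊗ (-2, -2, -4) + (2, 2, -1) ⊗ (0, 1, 0) ⊗ (-1, 0, 2) (one valid choice — decompositions are not unique — normalised so each a, b is primitive with positive first nonzero entry; check it by expanding all entries), so rank(T) ≤ 3.
These bounds meet, so rank(T) = 3.
Check entry T[3,3,2] = 0: (2)·(-1)·(2) + (1)·(-2)·(-2) + (-1)·(0)·(0) = 0.

rank(T) = 3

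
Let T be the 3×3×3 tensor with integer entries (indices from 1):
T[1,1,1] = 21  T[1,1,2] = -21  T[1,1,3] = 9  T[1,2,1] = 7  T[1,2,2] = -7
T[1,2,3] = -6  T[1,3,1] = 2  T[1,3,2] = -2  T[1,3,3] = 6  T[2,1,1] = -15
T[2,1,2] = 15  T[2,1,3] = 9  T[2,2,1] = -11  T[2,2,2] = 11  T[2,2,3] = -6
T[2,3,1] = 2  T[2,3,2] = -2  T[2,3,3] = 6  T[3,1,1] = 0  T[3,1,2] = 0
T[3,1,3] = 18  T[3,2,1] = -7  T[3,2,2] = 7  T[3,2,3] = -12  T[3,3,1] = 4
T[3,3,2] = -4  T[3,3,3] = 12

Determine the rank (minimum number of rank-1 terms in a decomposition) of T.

Lower bound: in the mode-2 unfolding of T (rows indexed by j, columns by (i,k)) the 2×2 minor on rows j ∈ {1, 2}, columns (i,k) ∈ {(1,1), (1,3)} is det [[21, 9], [7, -6]] = -189 ≠ 0, so that unfolding has rank ≥ 2 and hence rank(T) ≥ 2 (CP rank is at least every unfolding rank, though it can be larger).
Upper bound: with S_k = T[:,:,k], the two rank-1 terms a₁b₁ᵀ, a₂b₂ᵀ are the rank-1 members of the pencil x·S₁ + y·S₃.
The 2×2 minor of x·S₁ + y·S₃ on rows {1,2}, columns {1,2} is −126·x² − 378·xy = (-126)·(x + 3·y)(x), vanishing at (x:y) = (3:-1) and (0:1).
M₁ = 3·S₁ − S₃ = [[54, 27, 0], [-54, -27, 0], [-18, -9, 0]] = 9·[3, -3, -1][2, 1, 0]ᵀ and M₂ = S₃ = [[9, -6, 6], [9, -6, 6], [18, -12, 12]] = 3·[1, 1, 2][3, -2, 2]ᵀ, so take a₁ = [3, -3, -1], b₁ = [2, 1, 0], a₂ = [1, 1, 2], b₂ = [3, -2, 2].
Each slice is an integer combination of E₁ = a₁b₁ᵀ and E₂ = a₂b₂ᵀ: S₁ = 3·E₁ + E₂, S₂ = −3·E₁ − E₂, S₃ = 3·E₂; reading off coefficients, c₁ = [3, -3, 0] and c₂ = [1, -1, 3].
Hence T = [3, -3, -1] ⊗ [2, 1, 0] ⊗ [3, -3, 0] + [1, 1, 2] ⊗ [3, -2, 2] ⊗ [1, -1, 3], so rank(T) ≤ 2.
These bounds meet, so rank(T) = 2.

2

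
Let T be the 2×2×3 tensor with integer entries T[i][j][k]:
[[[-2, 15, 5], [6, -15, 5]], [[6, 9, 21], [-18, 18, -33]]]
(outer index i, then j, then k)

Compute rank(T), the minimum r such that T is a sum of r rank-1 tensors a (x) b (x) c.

Lower bound: the mode-1 unfolding of T (rows indexed by i, columns by (j,k) = (0,0), (0,1), (0,2), (1,0), (1,1), (1,2)) is [[-2, 15, 5, 6, -15, 5], [6, 9, 21, -18, 18, -33]].
There the 2×2 minor on rows i ∈ {0, 1}, columns (j,k) ∈ {(0,0), (0,1)} is det [[-2, 15], [6, 9]] = -108 ≠ 0, so this unfolding has rank ≥ 2; CP rank is at least every unfolding rank, so rank(T) ≥ 2. (This is only a lower bound: in general the CP rank may exceed every unfolding rank, so we still need to exhibit 2 rank-1 terms summing to T.)
Upper bound — finding two terms. Write S_k = T[:,:,k] for the frontal slices: S₀ = [[-2, 6], [6, -18]], S₁ = [[15, -15], [9, 18]], S₂ = [[5, 5], [21, -33]].
If T = a₁ (x) b₁ (x) c₁ + a₂ (x) b₂ (x) c₂ then each S_k = c₁[k]·a₁b₁ᵀ + c₂[k]·a₂b₂ᵀ. S₀ and S₁ are linearly independent, so a₁b₁ᵀ and a₂b₂ᵀ must span the same plane of matrices: they are the rank-1 matrices of the form x·S₀ + y·S₁.
det(x·S₀ + y·S₁) is −270·xy + 405·y² = (-135)·(2·x − 3·y)(y), vanishing at (x:y) = (3:2) and (1:0).
M₁ = 3·S₀ + 2·S₁ = [[24, -12], [36, -18]] = 6·[2, 3][2, -1]ᵀ and M₂ = S₀ = [[-2, 6], [6, -18]] = (-2)·[1, -3][1, -3]ᵀ, so take a₁ = [2, 3], b₁ = [2, -1], a₂ = [1, -3], b₂ = [1, -3].
Each slice is an integer combination of E₁ = a₁b₁ᵀ and E₂ = a₂b₂ᵀ: S₀ = −2·E₂, S₁ = 3·E₁ + 3·E₂, S₂ = 2·E₁ − 3·E₂; reading off coefficients, c₁ = [0, 3, 2] and c₂ = [-2, 3, -3].
Hence T = [2, 3] (x) [2, -1] (x) [0, 3, 2] + [1, -3] (x) [1, -3] (x) [-2, 3, -3], so rank(T) ≤ 2.
These bounds meet, so rank(T) = 2.
Check entry T[0,1,0] = 6: (2)·(-1)·(0) + (1)·(-3)·(-2) = 6.

2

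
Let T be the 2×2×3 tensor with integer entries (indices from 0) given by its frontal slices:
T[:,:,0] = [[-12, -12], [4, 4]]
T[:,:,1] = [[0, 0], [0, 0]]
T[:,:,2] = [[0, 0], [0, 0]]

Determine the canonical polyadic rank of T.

Lower bound: T ≠ 0 (e.g. T[0,0,0] = -12), so rank(T) ≥ 1.
Upper bound: if T = a ∘ b ∘ c then every fibre of T is a multiple of the corresponding factor, so read the factors off the fibres through the nonzero entry T[0,0,0] = -12.
The mode-1 fibre T[:,0,0] = [-12, 4] gives a = [3, -1] (primitive direction); the mode-2 fibre T[0,:,0] = [-12, -12] gives b = [1, 1]; then c[k] = T[0,0,k] / (a[0]·b[0]) = [-12, 0, 0] / 3 = [-4, 0, 0].
Expanding [3, -1] ∘ [1, 1] ∘ [-4, 0, 0] reproduces all 12 entries of T, so T = [3, -1] ∘ [1, 1] ∘ [-4, 0, 0] and rank(T) ≤ 1.
These bounds meet, so rank(T) = 1.

1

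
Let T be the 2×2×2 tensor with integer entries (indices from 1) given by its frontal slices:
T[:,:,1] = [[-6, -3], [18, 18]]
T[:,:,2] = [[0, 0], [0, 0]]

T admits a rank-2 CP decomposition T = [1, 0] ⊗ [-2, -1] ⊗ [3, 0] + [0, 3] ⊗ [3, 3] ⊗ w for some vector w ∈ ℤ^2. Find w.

w = [2, 0]

Subtract the known terms from T to get the rank-1 residual R = [0, 3] ⊗ [3, 3] ⊗ w, so R[i,j,k] = a[i]·b[j]·w[k]. Pick indices with nonzero a[2]·b[1] = (3)·(3) = 9. Only the fibre through (2,1,·) is needed: R[2,1,:] = T[2,1,:] − Σₗ aₗ[2]bₗ[1]cₗ = [18, 0] − (0)·(-2)·[3, 0] = [18, 0]. Then w[k] = R[2,1,k] / 9 for each k, giving w = [18, 0] / 9 = [2, 0].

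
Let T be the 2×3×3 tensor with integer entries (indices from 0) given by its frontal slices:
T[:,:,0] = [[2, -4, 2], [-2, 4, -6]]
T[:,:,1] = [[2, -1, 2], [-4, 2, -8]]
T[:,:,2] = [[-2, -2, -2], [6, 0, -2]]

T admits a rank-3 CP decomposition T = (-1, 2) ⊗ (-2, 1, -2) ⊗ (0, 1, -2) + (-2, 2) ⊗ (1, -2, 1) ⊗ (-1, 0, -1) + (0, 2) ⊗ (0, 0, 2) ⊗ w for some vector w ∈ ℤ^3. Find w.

w = (-1, -1, -2)

Subtract the known terms from T to get the rank-1 residual R = (0, 2) ⊗ (0, 0, 2) ⊗ w, so R[i,j,k] = a[i]·b[j]·w[k]. Pick indices with nonzero a[1]·b[2] = (2)·(2) = 4. Only the fibre through (1,2,·) is needed: R[1,2,:] = T[1,2,:] − Σₗ aₗ[1]bₗ[2]cₗ = [-6, -8, -2] − (2)·(-2)·(0, 1, -2) − (2)·(1)·(-1, 0, -1) = [-4, -4, -8]. Then w[k] = R[1,2,k] / 4 for each k, giving w = [-4, -4, -8] / 4 = (-1, -1, -2).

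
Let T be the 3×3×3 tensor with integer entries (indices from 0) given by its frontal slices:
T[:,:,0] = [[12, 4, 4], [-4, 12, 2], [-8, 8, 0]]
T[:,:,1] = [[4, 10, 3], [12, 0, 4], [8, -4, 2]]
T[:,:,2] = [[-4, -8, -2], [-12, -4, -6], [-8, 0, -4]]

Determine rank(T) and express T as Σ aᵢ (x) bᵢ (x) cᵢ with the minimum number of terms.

rank(T) = 3

Lower bound: the mode-3 unfolding of T (rows indexed by k, columns by (i,j) = (0,0), (0,1), (0,2), (1,0), (1,1), (1,2), (2,0), (2,1), (2,2)) is [[12, 4, 4, -4, 12, 2, -8, 8, 0], [4, 10, 3, 12, 0, 4, 8, -4, 2], [-4, -8, -2, -12, -4, -6, -8, 0, -4]].
There the 3×3 minor on rows k ∈ {0, 1, 2}, columns (i,j) ∈ {(0,0), (0,1), (0,2)} is det [[12, 4, 4], [4, 10, 3], [-4, -8, -2]] = 64 ≠ 0, so this unfolding has rank ≥ 3; CP rank is at least every unfolding rank, so rank(T) ≥ 3. (Unfolding ranks only ever bound the CP rank from below — rank(T) can be strictly larger than all of them — so the matching upper bound has to come from an explicit 3-term decomposition.)
Upper bound: T is a sum of 3 rank-1 terms, T = (1, -2, -2) (x) (0, 2, 1) (x) (-2, 1, 0) + (1, -2, -2) (x) (2, 0, 1) (x) (2, -2, 2) + (2, 1, 0) (x) (2, 2, 1) (x) (2, 2, -2) (one valid choice — decompositions are not unique — normalised so each a, b is primitive with positive first nonzero entry; check it by expanding all entries), so rank(T) ≤ 3.
These bounds meet, so rank(T) = 3.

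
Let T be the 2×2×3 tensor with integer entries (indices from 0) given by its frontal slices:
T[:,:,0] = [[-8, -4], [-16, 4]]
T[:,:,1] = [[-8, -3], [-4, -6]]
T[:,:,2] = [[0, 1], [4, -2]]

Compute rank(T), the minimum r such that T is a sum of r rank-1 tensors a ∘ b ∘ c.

3

Lower bound: the mode-3 unfolding of T (rows indexed by k, columns by (i,j) = (0,0), (0,1), (1,0), (1,1)) is [[-8, -4, -16, 4], [-8, -3, -4, -6], [0, 1, 4, -2]].
There the 3×3 minor on rows k ∈ {0, 1, 2}, columns (i,j) ∈ {(0,0), (0,1), (1,0)} is det [[-8, -4, -16], [-8, -3, -4], [0, 1, 4]] = 64 ≠ 0, so this unfolding has rank ≥ 3; CP rank is at least every unfolding rank, so rank(T) ≥ 3. (Unfolding ranks only ever bound the CP rank from below — rank(T) can be strictly larger than all of them — so the matching upper bound has to come from an explicit 3-term decomposition.)
Upper bound: T is a sum of 3 rank-1 terms, T = [0, 1] ∘ [1, -1] ∘ [-8, 4, 4] + [1, 1] ∘ [2, 1] ∘ [-4, -4, 0] + [1, 2] ∘ [0, 1] ∘ [0, 1, 1] (one valid choice — decompositions are not unique — normalised so each a, b is primitive with positive first nonzero entry; check it by expanding all entries), so rank(T) ≤ 3.
These bounds meet, so rank(T) = 3.
Check entry T[1,0,1] = -4: (1)·(1)·(4) + (1)·(2)·(-4) + (2)·(0)·(1) = -4.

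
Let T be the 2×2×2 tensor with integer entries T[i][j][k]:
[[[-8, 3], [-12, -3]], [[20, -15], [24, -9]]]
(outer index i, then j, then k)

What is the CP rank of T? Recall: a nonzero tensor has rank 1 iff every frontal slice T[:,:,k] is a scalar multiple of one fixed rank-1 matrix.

Lower bound: in the mode-2 unfolding of T (rows indexed by j, columns by (i,k)) the 2×2 minor on rows j ∈ {0, 1}, columns (i,k) ∈ {(0,0), (0,1)} is det [[-8, 3], [-12, -3]] = 60 ≠ 0, so that unfolding has rank ≥ 2 and hence rank(T) ≥ 2 (CP rank is at least every unfolding rank, though it can be larger).
Upper bound: with S_k = T[:,:,k], the two rank-1 terms a₁b₁ᵀ, a₂b₂ᵀ are the rank-1 members of the pencil x·S₀ + y·S₁.
det(x·S₀ + y·S₁) is 48·x² + 24·xy − 72·y² = 24·(2·x + 3·y)(x − y), vanishing at (x:y) = (3:-2) and (1:1).
M₁ = 3·S₀ − 2·S₁ = [[-30, -30], [90, 90]] = (-30)·(1, -3)(1, 1)ᵀ and M₂ = S₀ + S₁ = [[-5, -15], [5, 15]] = (-5)·(1, -1)(1, 3)ᵀ, so take a₁ = (1, -3), b₁ = (1, 1), a₂ = (1, -1), b₂ = (1, 3).
Each slice is an integer combination of E₁ = a₁b₁ᵀ and E₂ = a₂b₂ᵀ: S₀ = −6·E₁ − 2·E₂, S₁ = 6·E₁ − 3·E₂; reading off coefficients, c₁ = (-6, 6) and c₂ = (-2, -3).
Hence T = (1, -3) ∘ (1, 1) ∘ (-6, 6) + (1, -1) ∘ (1, 3) ∘ (-2, -3), so rank(T) ≤ 2.
These bounds meet, so rank(T) = 2.

2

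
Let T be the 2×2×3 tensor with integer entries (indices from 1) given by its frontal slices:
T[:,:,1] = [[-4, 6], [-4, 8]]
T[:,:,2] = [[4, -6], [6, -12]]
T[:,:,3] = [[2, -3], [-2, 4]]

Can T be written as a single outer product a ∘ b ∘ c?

The mode-3 unfolding of T (rows indexed by k, columns by (i,j) = (1,1), (1,2), (2,1), (2,2)) is [[-4, 6, -4, 8], [4, -6, 6, -12], [2, -3, -2, 4]].
There the 2×2 minor on rows k ∈ {1, 2}, columns (i,j) ∈ {(1,1), (2,1)} is det [[-4, -4], [4, 6]] = -8 ≠ 0, so this unfolding has rank ≥ 2; CP rank is at least every unfolding rank, so rank(T) ≥ 2.
In particular rank(T) ≥ 2 > 1, so T is not rank-1.

No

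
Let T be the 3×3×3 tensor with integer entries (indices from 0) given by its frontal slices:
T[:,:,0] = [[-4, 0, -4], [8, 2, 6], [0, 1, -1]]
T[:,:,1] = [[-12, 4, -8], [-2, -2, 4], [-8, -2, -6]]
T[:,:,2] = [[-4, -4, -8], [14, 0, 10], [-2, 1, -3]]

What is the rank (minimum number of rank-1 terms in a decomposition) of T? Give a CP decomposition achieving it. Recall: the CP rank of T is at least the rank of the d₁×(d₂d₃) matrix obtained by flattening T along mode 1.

Lower bound: the mode-2 unfolding of T (rows indexed by j, columns by (i,k) = (0,0), (0,1), (0,2), (1,0), (1,1), (1,2), (2,0), (2,1), (2,2)) is [[-4, -12, -4, 8, -2, 14, 0, -8, -2], [0, 4, -4, 2, -2, 0, 1, -2, 1], [-4, -8, -8, 6, 4, 10, -1, -6, -3]].
There the 3×3 minor on rows j ∈ {0, 1, 2}, columns (i,k) ∈ {(0,0), (0,1), (1,0)} is det [[-4, -12, 8], [0, 4, 2], [-4, -8, 6]] = 64 ≠ 0, so this unfolding has rank ≥ 3; CP rank is at least every unfolding rank, so rank(T) ≥ 3. (Flattening ranks never certify an upper bound on CP rank; for that we must actually write T with 3 rank-1 terms.)
Upper bound: T is a sum of 3 rank-1 terms, T = [0, 2, 1] ⊗ [2, 1, 1] ⊗ [1, -2, 1] + [2, -2, 1] ⊗ [1, 0, 1] ⊗ [-2, -4, -4] + [2, 1, 0] ⊗ [1, -1, 0] ⊗ [0, -2, 2] (written with every a and b primitive with positive leading entry and the scale carried by c; CP decompositions are not unique, and this one is verified by expanding entrywise), so rank(T) ≤ 3.
These bounds meet, so rank(T) = 3.

rank(T) = 3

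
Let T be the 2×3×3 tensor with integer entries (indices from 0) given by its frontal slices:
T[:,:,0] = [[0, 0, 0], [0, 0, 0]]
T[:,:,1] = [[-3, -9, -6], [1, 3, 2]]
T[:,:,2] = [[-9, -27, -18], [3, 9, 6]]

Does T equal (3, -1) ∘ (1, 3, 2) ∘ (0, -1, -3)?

Reconstruct entrywise from the claimed factors. For example, T[1,0,1] = 1 and Σₗ aₗ[1]bₗ[0]cₗ[1] = (-1)·(1)·(-1) = 1; checking all 18 entries, every one matches. The claim holds.

Yes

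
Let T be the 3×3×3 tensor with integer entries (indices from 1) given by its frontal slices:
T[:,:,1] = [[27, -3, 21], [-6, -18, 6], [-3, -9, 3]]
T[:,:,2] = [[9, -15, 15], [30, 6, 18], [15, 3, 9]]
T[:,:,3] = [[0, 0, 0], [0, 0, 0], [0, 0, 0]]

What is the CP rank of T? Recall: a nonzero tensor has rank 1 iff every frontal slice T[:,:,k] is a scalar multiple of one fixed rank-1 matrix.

2

Lower bound: in the mode-1 unfolding of T (rows indexed by i, columns by (j,k)) the 2×2 minor on rows i ∈ {1, 2}, columns (j,k) ∈ {(1,1), (1,2)} is det [[27, 9], [-6, 30]] = 864 ≠ 0, so that unfolding has rank ≥ 2 and hence rank(T) ≥ 2 (CP rank is at least every unfolding rank, though it can be larger).
Upper bound: with S_k = T[:,:,k], the two rank-1 terms a₁b₁ᵀ, a₂b₂ᵀ are the rank-1 members of the pencil x·S₁ + y·S₂.
The 2×2 minor of x·S₁ + y·S₂ on rows {1,2}, columns {1,2} is −504·x² + 504·y² = (-504)·(x − y)(x + y), vanishing at (x:y) = (1:1) and (1:-1).
M₁ = S₁ + S₂ = [[36, -18, 36], [24, -12, 24], [12, -6, 12]] = 6·[3, 2, 1][2, -1, 2]ᵀ and M₂ = S₁ − S₂ = [[18, 12, 6], [-36, -24, -12], [-18, -12, -6]] = 6·[1, -2, -1][3, 2, 1]ᵀ, so take a₁ = [3, 2, 1], b₁ = [2, -1, 2], a₂ = [1, -2, -1], b₂ = [3, 2, 1].
Each slice is an integer combination of E₁ = a₁b₁ᵀ and E₂ = a₂b₂ᵀ: S₁ = 3·E₁ + 3·E₂, S₂ = 3·E₁ − 3·E₂, S₃ = 0; reading off coefficients, c₁ = [3, 3, 0] and c₂ = [3, -3, 0].
Hence T = [3, 2, 1] ⊗ [2, -1, 2] ⊗ [3, 3, 0] + [1, -2, -1] ⊗ [3, 2, 1] ⊗ [3, -3, 0], so rank(T) ≤ 2.
These bounds meet, so rank(T) = 2.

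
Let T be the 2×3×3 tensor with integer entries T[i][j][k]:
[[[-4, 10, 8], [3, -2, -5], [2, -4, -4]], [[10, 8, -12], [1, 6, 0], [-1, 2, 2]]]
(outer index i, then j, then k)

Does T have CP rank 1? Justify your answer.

No

The mode-2 unfolding of T (rows indexed by j, columns by (i,k) = (0,0), (0,1), (0,2), (1,0), (1,1), (1,2)) is [[-4, 10, 8, 10, 8, -12], [3, -2, -5, 1, 6, 0], [2, -4, -4, -1, 2, 2]].
There the 3×3 minor on rows j ∈ {0, 1, 2}, columns (i,k) ∈ {(0,0), (0,1), (0,2)} is det [[-4, 10, 8], [3, -2, -5], [2, -4, -4]] = 4 ≠ 0, so this unfolding has rank ≥ 3; CP rank is at least every unfolding rank, so rank(T) ≥ 3.
In particular rank(T) ≥ 3 > 1, so T is not rank-1.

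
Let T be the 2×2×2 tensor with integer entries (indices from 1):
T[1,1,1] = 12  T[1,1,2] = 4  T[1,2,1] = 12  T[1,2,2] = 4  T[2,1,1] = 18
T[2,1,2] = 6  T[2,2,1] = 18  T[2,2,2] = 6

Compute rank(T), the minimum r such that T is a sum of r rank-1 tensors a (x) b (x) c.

1

Lower bound: T ≠ 0 (e.g. T[1,1,1] = 12), so rank(T) ≥ 1.
Upper bound: if T = a (x) b (x) c then every fibre of T is a multiple of the corresponding factor, so read the factors off the fibres through the nonzero entry T[1,1,1] = 12.
The mode-1 fibre T[:,1,1] = [12, 18] gives a = [2, 3] (primitive direction); the mode-2 fibre T[1,:,1] = [12, 12] gives b = [1, 1]; then c[k] = T[1,1,k] / (a[1]·b[1]) = [12, 4] / 2 = [6, 2].
Expanding [2, 3] (x) [1, 1] (x) [6, 2] reproduces all 8 entries of T, so T = [2, 3] (x) [1, 1] (x) [6, 2] and rank(T) ≤ 1.
These bounds meet, so rank(T) = 1.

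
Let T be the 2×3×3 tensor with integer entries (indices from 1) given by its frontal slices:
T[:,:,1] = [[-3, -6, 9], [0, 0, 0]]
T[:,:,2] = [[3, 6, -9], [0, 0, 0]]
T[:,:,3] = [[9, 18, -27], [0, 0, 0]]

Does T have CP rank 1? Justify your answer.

Yes

If T = a ⊗ b ⊗ c then every fibre of T is a multiple of the corresponding factor, so read the factors off the fibres through the nonzero entry T[1,1,1] = -3.
The mode-1 fibre T[:,1,1] = [-3, 0] gives a = (1, 0) (primitive direction); the mode-2 fibre T[1,:,1] = [-3, -6, 9] gives b = (1, 2, -3); then c[k] = T[1,1,k] / (a[1]·b[1]) = [-3, 3, 9] / 1 = (-3, 3, 9).
Expanding (1, 0) ⊗ (1, 2, -3) ⊗ (-3, 3, 9) reproduces all 18 entries of T, so T = (1, 0) ⊗ (1, 2, -3) ⊗ (-3, 3, 9) and rank(T) ≤ 1.
Equivalently every frontal slice T[:,:,k] is c[k] times the rank-1 matrix (1, 0) ⊗ (1, 2, -3). So T has rank 1 (it is nonzero).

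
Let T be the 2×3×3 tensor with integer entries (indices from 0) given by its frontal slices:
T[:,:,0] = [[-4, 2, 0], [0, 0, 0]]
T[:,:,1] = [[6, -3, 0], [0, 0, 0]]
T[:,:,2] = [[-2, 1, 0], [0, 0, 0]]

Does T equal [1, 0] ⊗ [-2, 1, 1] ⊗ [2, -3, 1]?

Reconstruct entry (0,2,0) from the claimed factors: Σₗ aₗ[0]bₗ[2]cₗ[0] = (1)·(1)·(2) = 2, but T[0,2,0] = 0. The claim is false.

No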